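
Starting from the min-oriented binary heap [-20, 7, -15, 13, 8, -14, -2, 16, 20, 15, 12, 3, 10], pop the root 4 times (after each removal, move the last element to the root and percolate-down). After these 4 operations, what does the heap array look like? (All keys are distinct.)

extract-min #1 returns -20:
  remove root -20; move last element 10 to root → [10, 7, -15, 13, 8, -14, -2, 16, 20, 15, 12, 3]
  10 vs smaller child -15 at index 2, swap → [-15, 7, 10, 13, 8, -14, -2, 16, 20, 15, 12, 3]
  10 vs smaller child -14 at index 5, swap → [-15, 7, -14, 13, 8, 10, -2, 16, 20, 15, 12, 3]
  10 vs only child 3 at index 11, swap → [-15, 7, -14, 13, 8, 3, -2, 16, 20, 15, 12, 10]
extract-min #2 returns -15:
  remove root -15; move last element 10 to root → [10, 7, -14, 13, 8, 3, -2, 16, 20, 15, 12]
  10 vs smaller child -14 at index 2, swap → [-14, 7, 10, 13, 8, 3, -2, 16, 20, 15, 12]
  10 vs smaller child -2 at index 6, swap → [-14, 7, -2, 13, 8, 3, 10, 16, 20, 15, 12]
extract-min #3 returns -14:
  remove root -14; move last element 12 to root → [12, 7, -2, 13, 8, 3, 10, 16, 20, 15]
  12 vs smaller child -2 at index 2, swap → [-2, 7, 12, 13, 8, 3, 10, 16, 20, 15]
  12 vs smaller child 3 at index 5, swap → [-2, 7, 3, 13, 8, 12, 10, 16, 20, 15]
extract-min #4 returns -2:
  remove root -2; move last element 15 to root → [15, 7, 3, 13, 8, 12, 10, 16, 20]
  15 vs smaller child 3 at index 2, swap → [3, 7, 15, 13, 8, 12, 10, 16, 20]
  15 vs smaller child 10 at index 6, swap → [3, 7, 10, 13, 8, 12, 15, 16, 20]

[3, 7, 10, 13, 8, 12, 15, 16, 20]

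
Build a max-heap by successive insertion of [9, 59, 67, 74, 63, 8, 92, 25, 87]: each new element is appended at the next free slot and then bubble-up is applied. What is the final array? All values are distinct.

Insert 9:
  append 9 at index 0 → [9] (no swap needed)
Insert 59:
  append 59 at index 1 → [9, 59]
  59 > parent 9 at index 0, swap → [59, 9]
Insert 67:
  append 67 at index 2 → [59, 9, 67]
  67 > parent 59 at index 0, swap → [67, 9, 59]
Insert 74:
  append 74 at index 3 → [67, 9, 59, 74]
  74 > parent 9 at index 1, swap → [67, 74, 59, 9]
  74 > parent 67 at index 0, swap → [74, 67, 59, 9]
Insert 63:
  append 63 at index 4 → [74, 67, 59, 9, 63] (no swap needed)
Insert 8:
  append 8 at index 5 → [74, 67, 59, 9, 63, 8] (no swap needed)
Insert 92:
  append 92 at index 6 → [74, 67, 59, 9, 63, 8, 92]
  92 > parent 59 at index 2, swap → [74, 67, 92, 9, 63, 8, 59]
  92 > parent 74 at index 0, swap → [92, 67, 74, 9, 63, 8, 59]
Insert 25:
  append 25 at index 7 → [92, 67, 74, 9, 63, 8, 59, 25]
  25 > parent 9 at index 3, swap → [92, 67, 74, 25, 63, 8, 59, 9]
Insert 87:
  append 87 at index 8 → [92, 67, 74, 25, 63, 8, 59, 9, 87]
  87 > parent 25 at index 3, swap → [92, 67, 74, 87, 63, 8, 59, 9, 25]
  87 > parent 67 at index 1, swap → [92, 87, 74, 67, 63, 8, 59, 9, 25]

[92, 87, 74, 67, 63, 8, 59, 9, 25]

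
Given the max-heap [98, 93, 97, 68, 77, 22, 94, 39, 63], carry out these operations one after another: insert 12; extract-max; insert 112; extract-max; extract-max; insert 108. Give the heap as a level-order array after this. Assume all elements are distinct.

insert 12:
  append 12 at index 9 → [98, 93, 97, 68, 77, 22, 94, 39, 63, 12] (no swap needed)
extract-max → returns 98:
  remove root 98; move last element 12 to root → [12, 93, 97, 68, 77, 22, 94, 39, 63]
  12 vs larger child 97 at index 2, swap → [97, 93, 12, 68, 77, 22, 94, 39, 63]
  12 vs larger child 94 at index 6, swap → [97, 93, 94, 68, 77, 22, 12, 39, 63]
insert 112:
  append 112 at index 9 → [97, 93, 94, 68, 77, 22, 12, 39, 63, 112]
  112 > parent 77 at index 4, swap → [97, 93, 94, 68, 112, 22, 12, 39, 63, 77]
  112 > parent 93 at index 1, swap → [97, 112, 94, 68, 93, 22, 12, 39, 63, 77]
  112 > parent 97 at index 0, swap → [112, 97, 94, 68, 93, 22, 12, 39, 63, 77]
extract-max → returns 112:
  remove root 112; move last element 77 to root → [77, 97, 94, 68, 93, 22, 12, 39, 63]
  77 vs larger child 97 at index 1, swap → [97, 77, 94, 68, 93, 22, 12, 39, 63]
  77 vs larger child 93 at index 4, swap → [97, 93, 94, 68, 77, 22, 12, 39, 63]
extract-max → returns 97:
  remove root 97; move last element 63 to root → [63, 93, 94, 68, 77, 22, 12, 39]
  63 vs larger child 94 at index 2, swap → [94, 93, 63, 68, 77, 22, 12, 39]
insert 108:
  append 108 at index 8 → [94, 93, 63, 68, 77, 22, 12, 39, 108]
  108 > parent 68 at index 3, swap → [94, 93, 63, 108, 77, 22, 12, 39, 68]
  108 > parent 93 at index 1, swap → [94, 108, 63, 93, 77, 22, 12, 39, 68]
  108 > parent 94 at index 0, swap → [108, 94, 63, 93, 77, 22, 12, 39, 68]

[108, 94, 63, 93, 77, 22, 12, 39, 68]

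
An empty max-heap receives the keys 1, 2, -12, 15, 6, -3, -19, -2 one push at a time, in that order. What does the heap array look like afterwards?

[15, 6, -3, 1, 2, -12, -19, -2]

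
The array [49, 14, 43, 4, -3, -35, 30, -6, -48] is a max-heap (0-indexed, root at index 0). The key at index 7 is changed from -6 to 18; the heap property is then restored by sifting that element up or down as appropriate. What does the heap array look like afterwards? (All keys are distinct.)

[49, 18, 43, 14, -3, -35, 30, 4, -48]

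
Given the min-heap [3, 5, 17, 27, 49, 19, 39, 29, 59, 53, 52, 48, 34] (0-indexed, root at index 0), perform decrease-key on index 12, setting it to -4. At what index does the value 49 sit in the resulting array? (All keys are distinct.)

4

set index 12 from 34 to -4 → [3, 5, 17, 27, 49, 19, 39, 29, 59, 53, 52, 48, -4]
-4 < parent 19 at index 5, swap → [3, 5, 17, 27, 49, -4, 39, 29, 59, 53, 52, 48, 19]
-4 < parent 17 at index 2, swap → [3, 5, -4, 27, 49, 17, 39, 29, 59, 53, 52, 48, 19]
-4 < parent 3 at index 0, swap → [-4, 5, 3, 27, 49, 17, 39, 29, 59, 53, 52, 48, 19]
resulting array: [-4, 5, 3, 27, 49, 17, 39, 29, 59, 53, 52, 48, 19]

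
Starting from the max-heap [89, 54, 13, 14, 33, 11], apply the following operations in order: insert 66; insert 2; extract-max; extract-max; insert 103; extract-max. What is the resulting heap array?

[54, 33, 13, 14, 2, 11]

insert 66:
  append 66 at index 6 → [89, 54, 13, 14, 33, 11, 66]
  66 > parent 13 at index 2, swap → [89, 54, 66, 14, 33, 11, 13]
insert 2:
  append 2 at index 7 → [89, 54, 66, 14, 33, 11, 13, 2] (no swap needed)
extract-max → returns 89:
  remove root 89; move last element 2 to root → [2, 54, 66, 14, 33, 11, 13]
  2 vs larger child 66 at index 2, swap → [66, 54, 2, 14, 33, 11, 13]
  2 vs larger child 13 at index 6, swap → [66, 54, 13, 14, 33, 11, 2]
extract-max → returns 66:
  remove root 66; move last element 2 to root → [2, 54, 13, 14, 33, 11]
  2 vs larger child 54 at index 1, swap → [54, 2, 13, 14, 33, 11]
  2 vs larger child 33 at index 4, swap → [54, 33, 13, 14, 2, 11]
insert 103:
  append 103 at index 6 → [54, 33, 13, 14, 2, 11, 103]
  103 > parent 13 at index 2, swap → [54, 33, 103, 14, 2, 11, 13]
  103 > parent 54 at index 0, swap → [103, 33, 54, 14, 2, 11, 13]
extract-max → returns 103:
  remove root 103; move last element 13 to root → [13, 33, 54, 14, 2, 11]
  13 vs larger child 54 at index 2, swap → [54, 33, 13, 14, 2, 11]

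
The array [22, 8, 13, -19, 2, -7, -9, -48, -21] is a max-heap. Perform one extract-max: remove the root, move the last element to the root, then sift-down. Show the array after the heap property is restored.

[13, 8, -7, -19, 2, -21, -9, -48]

remove root 22; move last element -21 to root → [-21, 8, 13, -19, 2, -7, -9, -48]
-21 vs larger child 13 at index 2, swap → [13, 8, -21, -19, 2, -7, -9, -48]
-21 vs larger child -7 at index 5, swap → [13, 8, -7, -19, 2, -21, -9, -48]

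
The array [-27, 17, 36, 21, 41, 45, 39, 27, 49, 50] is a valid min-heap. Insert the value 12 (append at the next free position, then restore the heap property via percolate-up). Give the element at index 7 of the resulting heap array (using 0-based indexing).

append 12 at index 10 → [-27, 17, 36, 21, 41, 45, 39, 27, 49, 50, 12]
12 < parent 41 at index 4, swap → [-27, 17, 36, 21, 12, 45, 39, 27, 49, 50, 41]
12 < parent 17 at index 1, swap → [-27, 12, 36, 21, 17, 45, 39, 27, 49, 50, 41]
resulting array: [-27, 12, 36, 21, 17, 45, 39, 27, 49, 50, 41]

27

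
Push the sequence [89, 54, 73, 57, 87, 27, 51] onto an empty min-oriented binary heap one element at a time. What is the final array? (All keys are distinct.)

[27, 57, 51, 89, 87, 73, 54]

Insert 89:
  append 89 at index 0 → [89] (no swap needed)
Insert 54:
  append 54 at index 1 → [89, 54]
  54 < parent 89 at index 0, swap → [54, 89]
Insert 73:
  append 73 at index 2 → [54, 89, 73] (no swap needed)
Insert 57:
  append 57 at index 3 → [54, 89, 73, 57]
  57 < parent 89 at index 1, swap → [54, 57, 73, 89]
Insert 87:
  append 87 at index 4 → [54, 57, 73, 89, 87] (no swap needed)
Insert 27:
  append 27 at index 5 → [54, 57, 73, 89, 87, 27]
  27 < parent 73 at index 2, swap → [54, 57, 27, 89, 87, 73]
  27 < parent 54 at index 0, swap → [27, 57, 54, 89, 87, 73]
Insert 51:
  append 51 at index 6 → [27, 57, 54, 89, 87, 73, 51]
  51 < parent 54 at index 2, swap → [27, 57, 51, 89, 87, 73, 54]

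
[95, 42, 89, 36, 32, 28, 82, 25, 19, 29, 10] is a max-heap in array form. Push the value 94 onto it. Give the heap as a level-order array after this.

append 94 at index 11 → [95, 42, 89, 36, 32, 28, 82, 25, 19, 29, 10, 94]
94 > parent 28 at index 5, swap → [95, 42, 89, 36, 32, 94, 82, 25, 19, 29, 10, 28]
94 > parent 89 at index 2, swap → [95, 42, 94, 36, 32, 89, 82, 25, 19, 29, 10, 28]

[95, 42, 94, 36, 32, 89, 82, 25, 19, 29, 10, 28]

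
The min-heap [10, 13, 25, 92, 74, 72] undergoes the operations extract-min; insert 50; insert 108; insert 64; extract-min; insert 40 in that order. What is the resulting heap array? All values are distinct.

extract-min → returns 10:
  remove root 10; move last element 72 to root → [72, 13, 25, 92, 74]
  72 vs smaller child 13 at index 1, swap → [13, 72, 25, 92, 74]
insert 50:
  append 50 at index 5 → [13, 72, 25, 92, 74, 50] (no swap needed)
insert 108:
  append 108 at index 6 → [13, 72, 25, 92, 74, 50, 108] (no swap needed)
insert 64:
  append 64 at index 7 → [13, 72, 25, 92, 74, 50, 108, 64]
  64 < parent 92 at index 3, swap → [13, 72, 25, 64, 74, 50, 108, 92]
  64 < parent 72 at index 1, swap → [13, 64, 25, 72, 74, 50, 108, 92]
extract-min → returns 13:
  remove root 13; move last element 92 to root → [92, 64, 25, 72, 74, 50, 108]
  92 vs smaller child 25 at index 2, swap → [25, 64, 92, 72, 74, 50, 108]
  92 vs smaller child 50 at index 5, swap → [25, 64, 50, 72, 74, 92, 108]
insert 40:
  append 40 at index 7 → [25, 64, 50, 72, 74, 92, 108, 40]
  40 < parent 72 at index 3, swap → [25, 64, 50, 40, 74, 92, 108, 72]
  40 < parent 64 at index 1, swap → [25, 40, 50, 64, 74, 92, 108, 72]

[25, 40, 50, 64, 74, 92, 108, 72]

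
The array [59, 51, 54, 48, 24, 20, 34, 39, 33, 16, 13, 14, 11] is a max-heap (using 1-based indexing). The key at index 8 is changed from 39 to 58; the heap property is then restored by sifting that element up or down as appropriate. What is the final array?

set index 8 from 39 to 58 → [59, 51, 54, 48, 24, 20, 34, 58, 33, 16, 13, 14, 11]
58 > parent 48 at index 4, swap → [59, 51, 54, 58, 24, 20, 34, 48, 33, 16, 13, 14, 11]
58 > parent 51 at index 2, swap → [59, 58, 54, 51, 24, 20, 34, 48, 33, 16, 13, 14, 11]

[59, 58, 54, 51, 24, 20, 34, 48, 33, 16, 13, 14, 11]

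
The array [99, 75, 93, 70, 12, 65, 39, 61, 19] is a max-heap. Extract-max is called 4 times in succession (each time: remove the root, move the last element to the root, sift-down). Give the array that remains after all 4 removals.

extract-max #1 returns 99:
  remove root 99; move last element 19 to root → [19, 75, 93, 70, 12, 65, 39, 61]
  19 vs larger child 93 at index 2, swap → [93, 75, 19, 70, 12, 65, 39, 61]
  19 vs larger child 65 at index 5, swap → [93, 75, 65, 70, 12, 19, 39, 61]
extract-max #2 returns 93:
  remove root 93; move last element 61 to root → [61, 75, 65, 70, 12, 19, 39]
  61 vs larger child 75 at index 1, swap → [75, 61, 65, 70, 12, 19, 39]
  61 vs larger child 70 at index 3, swap → [75, 70, 65, 61, 12, 19, 39]
extract-max #3 returns 75:
  remove root 75; move last element 39 to root → [39, 70, 65, 61, 12, 19]
  39 vs larger child 70 at index 1, swap → [70, 39, 65, 61, 12, 19]
  39 vs larger child 61 at index 3, swap → [70, 61, 65, 39, 12, 19]
extract-max #4 returns 70:
  remove root 70; move last element 19 to root → [19, 61, 65, 39, 12]
  19 vs larger child 65 at index 2, swap → [65, 61, 19, 39, 12]

[65, 61, 19, 39, 12]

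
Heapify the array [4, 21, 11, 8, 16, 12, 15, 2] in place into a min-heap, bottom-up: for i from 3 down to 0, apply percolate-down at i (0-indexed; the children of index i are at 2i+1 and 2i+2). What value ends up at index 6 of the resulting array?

15

sift down from index 3:
  8 vs only child 2 at index 7, swap → [4, 21, 11, 2, 16, 12, 15, 8]
sift down from index 2: already satisfies heap property
sift down from index 1:
  21 vs smaller child 2 at index 3, swap → [4, 2, 11, 21, 16, 12, 15, 8]
  21 vs only child 8 at index 7, swap → [4, 2, 11, 8, 16, 12, 15, 21]
sift down from index 0:
  4 vs smaller child 2 at index 1, swap → [2, 4, 11, 8, 16, 12, 15, 21]
resulting array: [2, 4, 11, 8, 16, 12, 15, 21]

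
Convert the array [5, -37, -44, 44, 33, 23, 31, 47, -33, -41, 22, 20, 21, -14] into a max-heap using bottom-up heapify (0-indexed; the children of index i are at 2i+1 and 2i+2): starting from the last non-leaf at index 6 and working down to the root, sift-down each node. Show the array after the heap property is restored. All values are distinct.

sift down from index 6: already satisfies heap property
sift down from index 5: already satisfies heap property
sift down from index 4: already satisfies heap property
sift down from index 3:
  44 vs larger child 47 at index 7, swap → [5, -37, -44, 47, 33, 23, 31, 44, -33, -41, 22, 20, 21, -14]
sift down from index 2:
  -44 vs larger child 31 at index 6, swap → [5, -37, 31, 47, 33, 23, -44, 44, -33, -41, 22, 20, 21, -14]
  -44 vs only child -14 at index 13, swap → [5, -37, 31, 47, 33, 23, -14, 44, -33, -41, 22, 20, 21, -44]
sift down from index 1:
  -37 vs larger child 47 at index 3, swap → [5, 47, 31, -37, 33, 23, -14, 44, -33, -41, 22, 20, 21, -44]
  -37 vs larger child 44 at index 7, swap → [5, 47, 31, 44, 33, 23, -14, -37, -33, -41, 22, 20, 21, -44]
sift down from index 0:
  5 vs larger child 47 at index 1, swap → [47, 5, 31, 44, 33, 23, -14, -37, -33, -41, 22, 20, 21, -44]
  5 vs larger child 44 at index 3, swap → [47, 44, 31, 5, 33, 23, -14, -37, -33, -41, 22, 20, 21, -44]

[47, 44, 31, 5, 33, 23, -14, -37, -33, -41, 22, 20, 21, -44]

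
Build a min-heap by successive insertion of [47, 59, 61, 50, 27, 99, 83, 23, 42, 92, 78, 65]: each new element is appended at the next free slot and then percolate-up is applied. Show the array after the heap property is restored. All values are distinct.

[23, 27, 61, 42, 50, 65, 83, 59, 47, 92, 78, 99]

Insert 47:
  append 47 at index 0 → [47] (no swap needed)
Insert 59:
  append 59 at index 1 → [47, 59] (no swap needed)
Insert 61:
  append 61 at index 2 → [47, 59, 61] (no swap needed)
Insert 50:
  append 50 at index 3 → [47, 59, 61, 50]
  50 < parent 59 at index 1, swap → [47, 50, 61, 59]
Insert 27:
  append 27 at index 4 → [47, 50, 61, 59, 27]
  27 < parent 50 at index 1, swap → [47, 27, 61, 59, 50]
  27 < parent 47 at index 0, swap → [27, 47, 61, 59, 50]
Insert 99:
  append 99 at index 5 → [27, 47, 61, 59, 50, 99] (no swap needed)
Insert 83:
  append 83 at index 6 → [27, 47, 61, 59, 50, 99, 83] (no swap needed)
Insert 23:
  append 23 at index 7 → [27, 47, 61, 59, 50, 99, 83, 23]
  23 < parent 59 at index 3, swap → [27, 47, 61, 23, 50, 99, 83, 59]
  23 < parent 47 at index 1, swap → [27, 23, 61, 47, 50, 99, 83, 59]
  23 < parent 27 at index 0, swap → [23, 27, 61, 47, 50, 99, 83, 59]
Insert 42:
  append 42 at index 8 → [23, 27, 61, 47, 50, 99, 83, 59, 42]
  42 < parent 47 at index 3, swap → [23, 27, 61, 42, 50, 99, 83, 59, 47]
Insert 92:
  append 92 at index 9 → [23, 27, 61, 42, 50, 99, 83, 59, 47, 92] (no swap needed)
Insert 78:
  append 78 at index 10 → [23, 27, 61, 42, 50, 99, 83, 59, 47, 92, 78] (no swap needed)
Insert 65:
  append 65 at index 11 → [23, 27, 61, 42, 50, 99, 83, 59, 47, 92, 78, 65]
  65 < parent 99 at index 5, swap → [23, 27, 61, 42, 50, 65, 83, 59, 47, 92, 78, 99]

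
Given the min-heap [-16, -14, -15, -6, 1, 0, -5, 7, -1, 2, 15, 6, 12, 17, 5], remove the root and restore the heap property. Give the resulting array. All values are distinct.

[-15, -14, -5, -6, 1, 0, 5, 7, -1, 2, 15, 6, 12, 17]

remove root -16; move last element 5 to root → [5, -14, -15, -6, 1, 0, -5, 7, -1, 2, 15, 6, 12, 17]
5 vs smaller child -15 at index 2, swap → [-15, -14, 5, -6, 1, 0, -5, 7, -1, 2, 15, 6, 12, 17]
5 vs smaller child -5 at index 6, swap → [-15, -14, -5, -6, 1, 0, 5, 7, -1, 2, 15, 6, 12, 17]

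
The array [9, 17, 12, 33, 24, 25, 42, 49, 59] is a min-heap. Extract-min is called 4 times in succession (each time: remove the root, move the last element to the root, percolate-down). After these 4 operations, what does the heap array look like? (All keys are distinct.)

extract-min #1 returns 9:
  remove root 9; move last element 59 to root → [59, 17, 12, 33, 24, 25, 42, 49]
  59 vs smaller child 12 at index 2, swap → [12, 17, 59, 33, 24, 25, 42, 49]
  59 vs smaller child 25 at index 5, swap → [12, 17, 25, 33, 24, 59, 42, 49]
extract-min #2 returns 12:
  remove root 12; move last element 49 to root → [49, 17, 25, 33, 24, 59, 42]
  49 vs smaller child 17 at index 1, swap → [17, 49, 25, 33, 24, 59, 42]
  49 vs smaller child 24 at index 4, swap → [17, 24, 25, 33, 49, 59, 42]
extract-min #3 returns 17:
  remove root 17; move last element 42 to root → [42, 24, 25, 33, 49, 59]
  42 vs smaller child 24 at index 1, swap → [24, 42, 25, 33, 49, 59]
  42 vs smaller child 33 at index 3, swap → [24, 33, 25, 42, 49, 59]
extract-min #4 returns 24:
  remove root 24; move last element 59 to root → [59, 33, 25, 42, 49]
  59 vs smaller child 25 at index 2, swap → [25, 33, 59, 42, 49]

[25, 33, 59, 42, 49]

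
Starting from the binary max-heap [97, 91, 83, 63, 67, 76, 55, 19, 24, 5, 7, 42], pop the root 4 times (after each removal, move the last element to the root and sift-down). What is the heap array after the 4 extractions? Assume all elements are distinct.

[67, 63, 55, 24, 42, 7, 5, 19]

extract-max #1 returns 97:
  remove root 97; move last element 42 to root → [42, 91, 83, 63, 67, 76, 55, 19, 24, 5, 7]
  42 vs larger child 91 at index 1, swap → [91, 42, 83, 63, 67, 76, 55, 19, 24, 5, 7]
  42 vs larger child 67 at index 4, swap → [91, 67, 83, 63, 42, 76, 55, 19, 24, 5, 7]
extract-max #2 returns 91:
  remove root 91; move last element 7 to root → [7, 67, 83, 63, 42, 76, 55, 19, 24, 5]
  7 vs larger child 83 at index 2, swap → [83, 67, 7, 63, 42, 76, 55, 19, 24, 5]
  7 vs larger child 76 at index 5, swap → [83, 67, 76, 63, 42, 7, 55, 19, 24, 5]
extract-max #3 returns 83:
  remove root 83; move last element 5 to root → [5, 67, 76, 63, 42, 7, 55, 19, 24]
  5 vs larger child 76 at index 2, swap → [76, 67, 5, 63, 42, 7, 55, 19, 24]
  5 vs larger child 55 at index 6, swap → [76, 67, 55, 63, 42, 7, 5, 19, 24]
extract-max #4 returns 76:
  remove root 76; move last element 24 to root → [24, 67, 55, 63, 42, 7, 5, 19]
  24 vs larger child 67 at index 1, swap → [67, 24, 55, 63, 42, 7, 5, 19]
  24 vs larger child 63 at index 3, swap → [67, 63, 55, 24, 42, 7, 5, 19]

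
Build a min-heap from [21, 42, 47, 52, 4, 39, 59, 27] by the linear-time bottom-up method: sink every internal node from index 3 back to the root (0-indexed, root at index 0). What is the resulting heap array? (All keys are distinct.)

sift down from index 3:
  52 vs only child 27 at index 7, swap → [21, 42, 47, 27, 4, 39, 59, 52]
sift down from index 2:
  47 vs smaller child 39 at index 5, swap → [21, 42, 39, 27, 4, 47, 59, 52]
sift down from index 1:
  42 vs smaller child 4 at index 4, swap → [21, 4, 39, 27, 42, 47, 59, 52]
sift down from index 0:
  21 vs smaller child 4 at index 1, swap → [4, 21, 39, 27, 42, 47, 59, 52]

[4, 21, 39, 27, 42, 47, 59, 52]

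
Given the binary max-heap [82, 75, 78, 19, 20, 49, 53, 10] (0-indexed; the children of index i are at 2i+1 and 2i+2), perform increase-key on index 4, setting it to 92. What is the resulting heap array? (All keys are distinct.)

set index 4 from 20 to 92 → [82, 75, 78, 19, 92, 49, 53, 10]
92 > parent 75 at index 1, swap → [82, 92, 78, 19, 75, 49, 53, 10]
92 > parent 82 at index 0, swap → [92, 82, 78, 19, 75, 49, 53, 10]

[92, 82, 78, 19, 75, 49, 53, 10]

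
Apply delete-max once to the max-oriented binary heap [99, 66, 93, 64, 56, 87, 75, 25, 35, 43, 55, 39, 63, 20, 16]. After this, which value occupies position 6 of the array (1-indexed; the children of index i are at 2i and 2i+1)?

63

remove root 99; move last element 16 to root → [16, 66, 93, 64, 56, 87, 75, 25, 35, 43, 55, 39, 63, 20]
16 vs larger child 93 at index 3, swap → [93, 66, 16, 64, 56, 87, 75, 25, 35, 43, 55, 39, 63, 20]
16 vs larger child 87 at index 6, swap → [93, 66, 87, 64, 56, 16, 75, 25, 35, 43, 55, 39, 63, 20]
16 vs larger child 63 at index 13, swap → [93, 66, 87, 64, 56, 63, 75, 25, 35, 43, 55, 39, 16, 20]
resulting array: [93, 66, 87, 64, 56, 63, 75, 25, 35, 43, 55, 39, 16, 20]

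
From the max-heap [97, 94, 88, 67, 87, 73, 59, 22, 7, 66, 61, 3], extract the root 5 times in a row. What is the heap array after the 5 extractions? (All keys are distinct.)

[67, 66, 61, 22, 3, 7, 59]

extract-max #1 returns 97:
  remove root 97; move last element 3 to root → [3, 94, 88, 67, 87, 73, 59, 22, 7, 66, 61]
  3 vs larger child 94 at index 1, swap → [94, 3, 88, 67, 87, 73, 59, 22, 7, 66, 61]
  3 vs larger child 87 at index 4, swap → [94, 87, 88, 67, 3, 73, 59, 22, 7, 66, 61]
  3 vs larger child 66 at index 9, swap → [94, 87, 88, 67, 66, 73, 59, 22, 7, 3, 61]
extract-max #2 returns 94:
  remove root 94; move last element 61 to root → [61, 87, 88, 67, 66, 73, 59, 22, 7, 3]
  61 vs larger child 88 at index 2, swap → [88, 87, 61, 67, 66, 73, 59, 22, 7, 3]
  61 vs larger child 73 at index 5, swap → [88, 87, 73, 67, 66, 61, 59, 22, 7, 3]
extract-max #3 returns 88:
  remove root 88; move last element 3 to root → [3, 87, 73, 67, 66, 61, 59, 22, 7]
  3 vs larger child 87 at index 1, swap → [87, 3, 73, 67, 66, 61, 59, 22, 7]
  3 vs larger child 67 at index 3, swap → [87, 67, 73, 3, 66, 61, 59, 22, 7]
  3 vs larger child 22 at index 7, swap → [87, 67, 73, 22, 66, 61, 59, 3, 7]
extract-max #4 returns 87:
  remove root 87; move last element 7 to root → [7, 67, 73, 22, 66, 61, 59, 3]
  7 vs larger child 73 at index 2, swap → [73, 67, 7, 22, 66, 61, 59, 3]
  7 vs larger child 61 at index 5, swap → [73, 67, 61, 22, 66, 7, 59, 3]
extract-max #5 returns 73:
  remove root 73; move last element 3 to root → [3, 67, 61, 22, 66, 7, 59]
  3 vs larger child 67 at index 1, swap → [67, 3, 61, 22, 66, 7, 59]
  3 vs larger child 66 at index 4, swap → [67, 66, 61, 22, 3, 7, 59]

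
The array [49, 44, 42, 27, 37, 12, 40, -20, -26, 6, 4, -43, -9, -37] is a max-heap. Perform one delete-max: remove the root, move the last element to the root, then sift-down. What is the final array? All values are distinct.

[44, 37, 42, 27, 6, 12, 40, -20, -26, -37, 4, -43, -9]

remove root 49; move last element -37 to root → [-37, 44, 42, 27, 37, 12, 40, -20, -26, 6, 4, -43, -9]
-37 vs larger child 44 at index 1, swap → [44, -37, 42, 27, 37, 12, 40, -20, -26, 6, 4, -43, -9]
-37 vs larger child 37 at index 4, swap → [44, 37, 42, 27, -37, 12, 40, -20, -26, 6, 4, -43, -9]
-37 vs larger child 6 at index 9, swap → [44, 37, 42, 27, 6, 12, 40, -20, -26, -37, 4, -43, -9]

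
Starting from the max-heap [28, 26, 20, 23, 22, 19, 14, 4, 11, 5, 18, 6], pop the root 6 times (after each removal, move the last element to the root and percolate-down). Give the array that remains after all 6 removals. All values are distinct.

[18, 11, 14, 4, 5, 6]

extract-max #1 returns 28:
  remove root 28; move last element 6 to root → [6, 26, 20, 23, 22, 19, 14, 4, 11, 5, 18]
  6 vs larger child 26 at index 1, swap → [26, 6, 20, 23, 22, 19, 14, 4, 11, 5, 18]
  6 vs larger child 23 at index 3, swap → [26, 23, 20, 6, 22, 19, 14, 4, 11, 5, 18]
  6 vs larger child 11 at index 8, swap → [26, 23, 20, 11, 22, 19, 14, 4, 6, 5, 18]
extract-max #2 returns 26:
  remove root 26; move last element 18 to root → [18, 23, 20, 11, 22, 19, 14, 4, 6, 5]
  18 vs larger child 23 at index 1, swap → [23, 18, 20, 11, 22, 19, 14, 4, 6, 5]
  18 vs larger child 22 at index 4, swap → [23, 22, 20, 11, 18, 19, 14, 4, 6, 5]
extract-max #3 returns 23:
  remove root 23; move last element 5 to root → [5, 22, 20, 11, 18, 19, 14, 4, 6]
  5 vs larger child 22 at index 1, swap → [22, 5, 20, 11, 18, 19, 14, 4, 6]
  5 vs larger child 18 at index 4, swap → [22, 18, 20, 11, 5, 19, 14, 4, 6]
extract-max #4 returns 22:
  remove root 22; move last element 6 to root → [6, 18, 20, 11, 5, 19, 14, 4]
  6 vs larger child 20 at index 2, swap → [20, 18, 6, 11, 5, 19, 14, 4]
  6 vs larger child 19 at index 5, swap → [20, 18, 19, 11, 5, 6, 14, 4]
extract-max #5 returns 20:
  remove root 20; move last element 4 to root → [4, 18, 19, 11, 5, 6, 14]
  4 vs larger child 19 at index 2, swap → [19, 18, 4, 11, 5, 6, 14]
  4 vs larger child 14 at index 6, swap → [19, 18, 14, 11, 5, 6, 4]
extract-max #6 returns 19:
  remove root 19; move last element 4 to root → [4, 18, 14, 11, 5, 6]
  4 vs larger child 18 at index 1, swap → [18, 4, 14, 11, 5, 6]
  4 vs larger child 11 at index 3, swap → [18, 11, 14, 4, 5, 6]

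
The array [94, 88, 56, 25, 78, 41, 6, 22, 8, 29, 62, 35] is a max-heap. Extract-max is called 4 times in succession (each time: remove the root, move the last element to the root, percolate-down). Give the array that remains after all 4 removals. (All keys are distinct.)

extract-max #1 returns 94:
  remove root 94; move last element 35 to root → [35, 88, 56, 25, 78, 41, 6, 22, 8, 29, 62]
  35 vs larger child 88 at index 1, swap → [88, 35, 56, 25, 78, 41, 6, 22, 8, 29, 62]
  35 vs larger child 78 at index 4, swap → [88, 78, 56, 25, 35, 41, 6, 22, 8, 29, 62]
  35 vs larger child 62 at index 10, swap → [88, 78, 56, 25, 62, 41, 6, 22, 8, 29, 35]
extract-max #2 returns 88:
  remove root 88; move last element 35 to root → [35, 78, 56, 25, 62, 41, 6, 22, 8, 29]
  35 vs larger child 78 at index 1, swap → [78, 35, 56, 25, 62, 41, 6, 22, 8, 29]
  35 vs larger child 62 at index 4, swap → [78, 62, 56, 25, 35, 41, 6, 22, 8, 29]
extract-max #3 returns 78:
  remove root 78; move last element 29 to root → [29, 62, 56, 25, 35, 41, 6, 22, 8]
  29 vs larger child 62 at index 1, swap → [62, 29, 56, 25, 35, 41, 6, 22, 8]
  29 vs larger child 35 at index 4, swap → [62, 35, 56, 25, 29, 41, 6, 22, 8]
extract-max #4 returns 62:
  remove root 62; move last element 8 to root → [8, 35, 56, 25, 29, 41, 6, 22]
  8 vs larger child 56 at index 2, swap → [56, 35, 8, 25, 29, 41, 6, 22]
  8 vs larger child 41 at index 5, swap → [56, 35, 41, 25, 29, 8, 6, 22]

[56, 35, 41, 25, 29, 8, 6, 22]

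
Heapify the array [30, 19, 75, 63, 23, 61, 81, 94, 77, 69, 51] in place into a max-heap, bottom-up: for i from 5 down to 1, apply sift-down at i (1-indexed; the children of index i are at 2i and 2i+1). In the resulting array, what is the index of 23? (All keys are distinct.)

sift down from index 5:
  23 vs larger child 69 at index 10, swap → [30, 19, 75, 63, 69, 61, 81, 94, 77, 23, 51]
sift down from index 4:
  63 vs larger child 94 at index 8, swap → [30, 19, 75, 94, 69, 61, 81, 63, 77, 23, 51]
sift down from index 3:
  75 vs larger child 81 at index 7, swap → [30, 19, 81, 94, 69, 61, 75, 63, 77, 23, 51]
sift down from index 2:
  19 vs larger child 94 at index 4, swap → [30, 94, 81, 19, 69, 61, 75, 63, 77, 23, 51]
  19 vs larger child 77 at index 9, swap → [30, 94, 81, 77, 69, 61, 75, 63, 19, 23, 51]
sift down from index 1:
  30 vs larger child 94 at index 2, swap → [94, 30, 81, 77, 69, 61, 75, 63, 19, 23, 51]
  30 vs larger child 77 at index 4, swap → [94, 77, 81, 30, 69, 61, 75, 63, 19, 23, 51]
  30 vs larger child 63 at index 8, swap → [94, 77, 81, 63, 69, 61, 75, 30, 19, 23, 51]
resulting array: [94, 77, 81, 63, 69, 61, 75, 30, 19, 23, 51]

10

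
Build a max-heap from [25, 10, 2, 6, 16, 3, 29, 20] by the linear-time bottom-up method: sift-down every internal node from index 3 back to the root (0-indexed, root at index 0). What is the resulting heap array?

[29, 20, 25, 10, 16, 3, 2, 6]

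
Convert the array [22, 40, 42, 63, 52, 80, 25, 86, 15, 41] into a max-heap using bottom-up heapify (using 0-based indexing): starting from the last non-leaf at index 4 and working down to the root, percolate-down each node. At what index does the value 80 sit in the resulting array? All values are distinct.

2

sift down from index 4: already satisfies heap property
sift down from index 3:
  63 vs larger child 86 at index 7, swap → [22, 40, 42, 86, 52, 80, 25, 63, 15, 41]
sift down from index 2:
  42 vs larger child 80 at index 5, swap → [22, 40, 80, 86, 52, 42, 25, 63, 15, 41]
sift down from index 1:
  40 vs larger child 86 at index 3, swap → [22, 86, 80, 40, 52, 42, 25, 63, 15, 41]
  40 vs larger child 63 at index 7, swap → [22, 86, 80, 63, 52, 42, 25, 40, 15, 41]
sift down from index 0:
  22 vs larger child 86 at index 1, swap → [86, 22, 80, 63, 52, 42, 25, 40, 15, 41]
  22 vs larger child 63 at index 3, swap → [86, 63, 80, 22, 52, 42, 25, 40, 15, 41]
  22 vs larger child 40 at index 7, swap → [86, 63, 80, 40, 52, 42, 25, 22, 15, 41]
resulting array: [86, 63, 80, 40, 52, 42, 25, 22, 15, 41]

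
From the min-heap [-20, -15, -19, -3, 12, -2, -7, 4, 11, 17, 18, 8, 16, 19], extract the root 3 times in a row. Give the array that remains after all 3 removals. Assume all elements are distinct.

[-7, -3, -2, 4, 12, 8, 19, 16, 11, 17, 18]

extract-min #1 returns -20:
  remove root -20; move last element 19 to root → [19, -15, -19, -3, 12, -2, -7, 4, 11, 17, 18, 8, 16]
  19 vs smaller child -19 at index 2, swap → [-19, -15, 19, -3, 12, -2, -7, 4, 11, 17, 18, 8, 16]
  19 vs smaller child -7 at index 6, swap → [-19, -15, -7, -3, 12, -2, 19, 4, 11, 17, 18, 8, 16]
extract-min #2 returns -19:
  remove root -19; move last element 16 to root → [16, -15, -7, -3, 12, -2, 19, 4, 11, 17, 18, 8]
  16 vs smaller child -15 at index 1, swap → [-15, 16, -7, -3, 12, -2, 19, 4, 11, 17, 18, 8]
  16 vs smaller child -3 at index 3, swap → [-15, -3, -7, 16, 12, -2, 19, 4, 11, 17, 18, 8]
  16 vs smaller child 4 at index 7, swap → [-15, -3, -7, 4, 12, -2, 19, 16, 11, 17, 18, 8]
extract-min #3 returns -15:
  remove root -15; move last element 8 to root → [8, -3, -7, 4, 12, -2, 19, 16, 11, 17, 18]
  8 vs smaller child -7 at index 2, swap → [-7, -3, 8, 4, 12, -2, 19, 16, 11, 17, 18]
  8 vs smaller child -2 at index 5, swap → [-7, -3, -2, 4, 12, 8, 19, 16, 11, 17, 18]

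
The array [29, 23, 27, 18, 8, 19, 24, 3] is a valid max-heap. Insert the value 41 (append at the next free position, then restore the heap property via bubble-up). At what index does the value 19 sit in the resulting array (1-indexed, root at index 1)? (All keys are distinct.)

append 41 at index 9 → [29, 23, 27, 18, 8, 19, 24, 3, 41]
41 > parent 18 at index 4, swap → [29, 23, 27, 41, 8, 19, 24, 3, 18]
41 > parent 23 at index 2, swap → [29, 41, 27, 23, 8, 19, 24, 3, 18]
41 > parent 29 at index 1, swap → [41, 29, 27, 23, 8, 19, 24, 3, 18]
resulting array: [41, 29, 27, 23, 8, 19, 24, 3, 18]

6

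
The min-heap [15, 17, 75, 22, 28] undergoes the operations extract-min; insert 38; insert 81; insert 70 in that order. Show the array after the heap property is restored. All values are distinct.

[17, 22, 70, 28, 38, 81, 75]

extract-min → returns 15:
  remove root 15; move last element 28 to root → [28, 17, 75, 22]
  28 vs smaller child 17 at index 1, swap → [17, 28, 75, 22]
  28 vs only child 22 at index 3, swap → [17, 22, 75, 28]
insert 38:
  append 38 at index 4 → [17, 22, 75, 28, 38] (no swap needed)
insert 81:
  append 81 at index 5 → [17, 22, 75, 28, 38, 81] (no swap needed)
insert 70:
  append 70 at index 6 → [17, 22, 75, 28, 38, 81, 70]
  70 < parent 75 at index 2, swap → [17, 22, 70, 28, 38, 81, 75]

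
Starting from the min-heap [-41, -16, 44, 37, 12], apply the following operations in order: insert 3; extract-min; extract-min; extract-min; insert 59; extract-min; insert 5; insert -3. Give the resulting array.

insert 3:
  append 3 at index 5 → [-41, -16, 44, 37, 12, 3]
  3 < parent 44 at index 2, swap → [-41, -16, 3, 37, 12, 44]
extract-min → returns -41:
  remove root -41; move last element 44 to root → [44, -16, 3, 37, 12]
  44 vs smaller child -16 at index 1, swap → [-16, 44, 3, 37, 12]
  44 vs smaller child 12 at index 4, swap → [-16, 12, 3, 37, 44]
extract-min → returns -16:
  remove root -16; move last element 44 to root → [44, 12, 3, 37]
  44 vs smaller child 3 at index 2, swap → [3, 12, 44, 37]
extract-min → returns 3:
  remove root 3; move last element 37 to root → [37, 12, 44]
  37 vs smaller child 12 at index 1, swap → [12, 37, 44]
insert 59:
  append 59 at index 3 → [12, 37, 44, 59] (no swap needed)
extract-min → returns 12:
  remove root 12; move last element 59 to root → [59, 37, 44]
  59 vs smaller child 37 at index 1, swap → [37, 59, 44]
insert 5:
  append 5 at index 3 → [37, 59, 44, 5]
  5 < parent 59 at index 1, swap → [37, 5, 44, 59]
  5 < parent 37 at index 0, swap → [5, 37, 44, 59]
insert -3:
  append -3 at index 4 → [5, 37, 44, 59, -3]
  -3 < parent 37 at index 1, swap → [5, -3, 44, 59, 37]
  -3 < parent 5 at index 0, swap → [-3, 5, 44, 59, 37]

[-3, 5, 44, 59, 37]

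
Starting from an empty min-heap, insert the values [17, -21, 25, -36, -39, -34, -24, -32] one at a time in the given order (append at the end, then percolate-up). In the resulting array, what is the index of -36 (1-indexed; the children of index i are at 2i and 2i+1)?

Insert 17:
  append 17 at index 1 → [17] (no swap needed)
Insert -21:
  append -21 at index 2 → [17, -21]
  -21 < parent 17 at index 1, swap → [-21, 17]
Insert 25:
  append 25 at index 3 → [-21, 17, 25] (no swap needed)
Insert -36:
  append -36 at index 4 → [-21, 17, 25, -36]
  -36 < parent 17 at index 2, swap → [-21, -36, 25, 17]
  -36 < parent -21 at index 1, swap → [-36, -21, 25, 17]
Insert -39:
  append -39 at index 5 → [-36, -21, 25, 17, -39]
  -39 < parent -21 at index 2, swap → [-36, -39, 25, 17, -21]
  -39 < parent -36 at index 1, swap → [-39, -36, 25, 17, -21]
Insert -34:
  append -34 at index 6 → [-39, -36, 25, 17, -21, -34]
  -34 < parent 25 at index 3, swap → [-39, -36, -34, 17, -21, 25]
Insert -24:
  append -24 at index 7 → [-39, -36, -34, 17, -21, 25, -24] (no swap needed)
Insert -32:
  append -32 at index 8 → [-39, -36, -34, 17, -21, 25, -24, -32]
  -32 < parent 17 at index 4, swap → [-39, -36, -34, -32, -21, 25, -24, 17]
resulting array: [-39, -36, -34, -32, -21, 25, -24, 17]

2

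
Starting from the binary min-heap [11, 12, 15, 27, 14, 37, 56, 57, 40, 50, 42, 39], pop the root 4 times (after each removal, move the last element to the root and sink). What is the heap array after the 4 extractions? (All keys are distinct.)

[27, 39, 37, 40, 42, 50, 56, 57]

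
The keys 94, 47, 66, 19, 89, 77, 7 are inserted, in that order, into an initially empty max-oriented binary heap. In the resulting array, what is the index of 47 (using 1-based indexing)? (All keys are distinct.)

Insert 94:
  append 94 at index 1 → [94] (no swap needed)
Insert 47:
  append 47 at index 2 → [94, 47] (no swap needed)
Insert 66:
  append 66 at index 3 → [94, 47, 66] (no swap needed)
Insert 19:
  append 19 at index 4 → [94, 47, 66, 19] (no swap needed)
Insert 89:
  append 89 at index 5 → [94, 47, 66, 19, 89]
  89 > parent 47 at index 2, swap → [94, 89, 66, 19, 47]
Insert 77:
  append 77 at index 6 → [94, 89, 66, 19, 47, 77]
  77 > parent 66 at index 3, swap → [94, 89, 77, 19, 47, 66]
Insert 7:
  append 7 at index 7 → [94, 89, 77, 19, 47, 66, 7] (no swap needed)
resulting array: [94, 89, 77, 19, 47, 66, 7]

5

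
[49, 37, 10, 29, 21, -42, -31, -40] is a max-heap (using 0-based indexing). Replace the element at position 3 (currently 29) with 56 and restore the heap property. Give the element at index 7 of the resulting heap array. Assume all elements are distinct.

set index 3 from 29 to 56 → [49, 37, 10, 56, 21, -42, -31, -40]
56 > parent 37 at index 1, swap → [49, 56, 10, 37, 21, -42, -31, -40]
56 > parent 49 at index 0, swap → [56, 49, 10, 37, 21, -42, -31, -40]
resulting array: [56, 49, 10, 37, 21, -42, -31, -40]

-40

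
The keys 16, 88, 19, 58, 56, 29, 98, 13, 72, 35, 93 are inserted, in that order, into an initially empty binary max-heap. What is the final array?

[98, 93, 88, 58, 72, 19, 29, 13, 16, 35, 56]

Insert 16:
  append 16 at index 0 → [16] (no swap needed)
Insert 88:
  append 88 at index 1 → [16, 88]
  88 > parent 16 at index 0, swap → [88, 16]
Insert 19:
  append 19 at index 2 → [88, 16, 19] (no swap needed)
Insert 58:
  append 58 at index 3 → [88, 16, 19, 58]
  58 > parent 16 at index 1, swap → [88, 58, 19, 16]
Insert 56:
  append 56 at index 4 → [88, 58, 19, 16, 56] (no swap needed)
Insert 29:
  append 29 at index 5 → [88, 58, 19, 16, 56, 29]
  29 > parent 19 at index 2, swap → [88, 58, 29, 16, 56, 19]
Insert 98:
  append 98 at index 6 → [88, 58, 29, 16, 56, 19, 98]
  98 > parent 29 at index 2, swap → [88, 58, 98, 16, 56, 19, 29]
  98 > parent 88 at index 0, swap → [98, 58, 88, 16, 56, 19, 29]
Insert 13:
  append 13 at index 7 → [98, 58, 88, 16, 56, 19, 29, 13] (no swap needed)
Insert 72:
  append 72 at index 8 → [98, 58, 88, 16, 56, 19, 29, 13, 72]
  72 > parent 16 at index 3, swap → [98, 58, 88, 72, 56, 19, 29, 13, 16]
  72 > parent 58 at index 1, swap → [98, 72, 88, 58, 56, 19, 29, 13, 16]
Insert 35:
  append 35 at index 9 → [98, 72, 88, 58, 56, 19, 29, 13, 16, 35] (no swap needed)
Insert 93:
  append 93 at index 10 → [98, 72, 88, 58, 56, 19, 29, 13, 16, 35, 93]
  93 > parent 56 at index 4, swap → [98, 72, 88, 58, 93, 19, 29, 13, 16, 35, 56]
  93 > parent 72 at index 1, swap → [98, 93, 88, 58, 72, 19, 29, 13, 16, 35, 56]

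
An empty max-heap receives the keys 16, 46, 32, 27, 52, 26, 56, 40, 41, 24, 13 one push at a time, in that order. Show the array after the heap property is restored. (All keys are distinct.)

Insert 16:
  append 16 at index 0 → [16] (no swap needed)
Insert 46:
  append 46 at index 1 → [16, 46]
  46 > parent 16 at index 0, swap → [46, 16]
Insert 32:
  append 32 at index 2 → [46, 16, 32] (no swap needed)
Insert 27:
  append 27 at index 3 → [46, 16, 32, 27]
  27 > parent 16 at index 1, swap → [46, 27, 32, 16]
Insert 52:
  append 52 at index 4 → [46, 27, 32, 16, 52]
  52 > parent 27 at index 1, swap → [46, 52, 32, 16, 27]
  52 > parent 46 at index 0, swap → [52, 46, 32, 16, 27]
Insert 26:
  append 26 at index 5 → [52, 46, 32, 16, 27, 26] (no swap needed)
Insert 56:
  append 56 at index 6 → [52, 46, 32, 16, 27, 26, 56]
  56 > parent 32 at index 2, swap → [52, 46, 56, 16, 27, 26, 32]
  56 > parent 52 at index 0, swap → [56, 46, 52, 16, 27, 26, 32]
Insert 40:
  append 40 at index 7 → [56, 46, 52, 16, 27, 26, 32, 40]
  40 > parent 16 at index 3, swap → [56, 46, 52, 40, 27, 26, 32, 16]
Insert 41:
  append 41 at index 8 → [56, 46, 52, 40, 27, 26, 32, 16, 41]
  41 > parent 40 at index 3, swap → [56, 46, 52, 41, 27, 26, 32, 16, 40]
Insert 24:
  append 24 at index 9 → [56, 46, 52, 41, 27, 26, 32, 16, 40, 24] (no swap needed)
Insert 13:
  append 13 at index 10 → [56, 46, 52, 41, 27, 26, 32, 16, 40, 24, 13] (no swap needed)

[56, 46, 52, 41, 27, 26, 32, 16, 40, 24, 13]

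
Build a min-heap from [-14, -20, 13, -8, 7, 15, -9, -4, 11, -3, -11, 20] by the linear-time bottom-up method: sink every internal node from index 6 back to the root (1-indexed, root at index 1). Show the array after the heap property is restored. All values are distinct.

[-20, -14, -9, -8, -11, 15, 13, -4, 11, -3, 7, 20]

sift down from index 6: already satisfies heap property
sift down from index 5:
  7 vs smaller child -11 at index 11, swap → [-14, -20, 13, -8, -11, 15, -9, -4, 11, -3, 7, 20]
sift down from index 4: already satisfies heap property
sift down from index 3:
  13 vs smaller child -9 at index 7, swap → [-14, -20, -9, -8, -11, 15, 13, -4, 11, -3, 7, 20]
sift down from index 2: already satisfies heap property
sift down from index 1:
  -14 vs smaller child -20 at index 2, swap → [-20, -14, -9, -8, -11, 15, 13, -4, 11, -3, 7, 20]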